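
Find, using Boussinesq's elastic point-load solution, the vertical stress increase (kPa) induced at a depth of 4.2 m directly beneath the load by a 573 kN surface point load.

Δσ_z ≈ 15.5 kPa

Boussinesq vertical stress below a point load on an elastic half-space:
Δσ_z = 3P/(2πz²) · [1 + (r/z)²]^(−5/2)
r/z = 0/4.2 = 0; [1+(r/z)²]^(−5/2) = 1.
Δσ_z = 3×573/(2π×4.2²) × 1 = 15.509 × 1 = 15.51 kPa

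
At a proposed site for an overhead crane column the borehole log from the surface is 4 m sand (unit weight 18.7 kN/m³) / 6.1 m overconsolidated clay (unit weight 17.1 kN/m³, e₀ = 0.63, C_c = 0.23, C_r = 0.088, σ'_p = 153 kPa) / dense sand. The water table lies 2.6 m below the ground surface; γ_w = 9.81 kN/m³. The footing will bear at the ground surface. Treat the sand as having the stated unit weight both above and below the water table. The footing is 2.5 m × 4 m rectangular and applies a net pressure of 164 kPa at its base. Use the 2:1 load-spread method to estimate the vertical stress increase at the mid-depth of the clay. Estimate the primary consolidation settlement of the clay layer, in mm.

Mid-depth of clay below the ground surface: z = 4 + 6.1/2 = 7.05 m.
Total vertical stress at mid-clay: σ_v = 18.7×4 + 17.1×3.05 = 126.95 kPa.
Pore pressure: u = 9.81×(7.05 − 2.6) = 43.655 kPa.
Initial effective stress: σ'_0 = σ_v − u = 126.95 − 43.655 = 83.295 kPa.
Stress increase at mid-clay by the 2:1 spreading method:
Δσ = qBL/((B+z)(L+z)) = 164×2.5×4/((2.5+7.05)(4+7.05)) = 15.541 kPa
Final effective stress: σ'_f = 83.295 + 15.541 = 98.836 kPa.
σ'_f = 98.836 ≤ σ'_p = 153 kPa, so the clay remains overconsolidated and only the recompression index applies:
S_c = C_r·H/(1+e₀)·log₁₀(σ'_f/σ'_0) = 0.088×6.1/1.63×log₁₀(98.836/83.295)
    = 0.32932 × 0.074296 = 0.02447 m

S_c ≈ 24.5 mm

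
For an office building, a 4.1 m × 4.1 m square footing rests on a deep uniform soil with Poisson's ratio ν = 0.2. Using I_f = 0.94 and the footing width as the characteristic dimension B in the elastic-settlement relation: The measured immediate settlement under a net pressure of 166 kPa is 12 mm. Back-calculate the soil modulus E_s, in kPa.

S_e = q·B·(1−ν²)/E_s · I_f  ⇒  E_s = q·B·(1−ν²)·I_f / S_e.
E_s = 166 × 4.1 × 0.96 × 0.94 / 0.012 = 51180 kPa

E_s ≈ 51200 kPa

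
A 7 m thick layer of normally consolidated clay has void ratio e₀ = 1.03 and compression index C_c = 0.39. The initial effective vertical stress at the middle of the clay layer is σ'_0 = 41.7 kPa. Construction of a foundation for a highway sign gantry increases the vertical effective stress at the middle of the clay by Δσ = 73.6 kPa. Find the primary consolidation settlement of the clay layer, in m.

S_c ≈ 0.594 m

Final effective stress: σ'_f = σ'_0 + Δσ = 41.7 + 73.6 = 115.3 kPa.
Normally consolidated clay, so the full stress increment lies on the virgin compression line:
S_c = C_c·H/(1+e₀)·log₁₀(σ'_f/σ'_0) = 0.39×7/(1+1.03)×log₁₀(115.3/41.7)
    = 1.3448 × 0.44169 = 0.594 m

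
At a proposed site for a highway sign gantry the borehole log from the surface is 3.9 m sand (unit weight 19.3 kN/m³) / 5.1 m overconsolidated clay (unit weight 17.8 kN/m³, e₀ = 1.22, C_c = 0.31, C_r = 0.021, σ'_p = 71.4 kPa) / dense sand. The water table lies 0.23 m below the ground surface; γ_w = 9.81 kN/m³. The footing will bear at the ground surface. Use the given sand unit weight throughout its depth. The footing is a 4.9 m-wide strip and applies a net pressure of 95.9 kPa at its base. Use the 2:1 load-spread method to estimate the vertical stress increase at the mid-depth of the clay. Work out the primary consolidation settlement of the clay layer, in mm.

S_c ≈ 111 mm

Mid-depth of clay below the ground surface: z = 3.9 + 5.1/2 = 6.45 m.
Total vertical stress at mid-clay: σ_v = 19.3×3.9 + 17.8×2.55 = 120.66 kPa.
Pore pressure: u = 9.81×(6.45 − 0.23) = 61.018 kPa.
Initial effective stress: σ'_0 = σ_v − u = 120.66 − 61.018 = 59.642 kPa.
Stress increase at mid-clay by the 2:1 spreading method:
Δσ = qB/(B+z) = 95.9×4.9/(4.9+6.45) = 41.402 kPa
Final effective stress: σ'_f = 59.642 + 41.402 = 101.04 kPa.
σ'_f = 101.04 > σ'_p = 71.4 kPa, so the stress path crosses the preconsolidation pressure — recompression up to σ'_p, then virgin compression beyond:
S_c = H/(1+e₀)·[C_r·log₁₀(σ'_p/σ'_0) + C_c·log₁₀(σ'_f/σ'_p)]
    = 5.1/2.22 × [0.021×log₁₀(71.4/59.642) + 0.31×log₁₀(101.04/71.4)]
    = 2.2973 × [0.0016411 + 0.046746] = 0.1112 m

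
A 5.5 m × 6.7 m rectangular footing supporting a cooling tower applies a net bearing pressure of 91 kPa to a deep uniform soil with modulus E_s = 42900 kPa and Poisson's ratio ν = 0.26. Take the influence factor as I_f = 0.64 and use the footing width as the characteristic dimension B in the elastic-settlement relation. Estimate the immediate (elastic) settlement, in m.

Immediate (elastic) settlement: S_e = q·B·(1−ν²)/E_s · I_f.
S_e = 91 × 5.5 × (1 − 0.26²) / 42900 × 0.64
    = 91 × 5.5 × 0.9324 / 42900 × 0.64
    = 0.006962 m

S_e ≈ 0.00696 m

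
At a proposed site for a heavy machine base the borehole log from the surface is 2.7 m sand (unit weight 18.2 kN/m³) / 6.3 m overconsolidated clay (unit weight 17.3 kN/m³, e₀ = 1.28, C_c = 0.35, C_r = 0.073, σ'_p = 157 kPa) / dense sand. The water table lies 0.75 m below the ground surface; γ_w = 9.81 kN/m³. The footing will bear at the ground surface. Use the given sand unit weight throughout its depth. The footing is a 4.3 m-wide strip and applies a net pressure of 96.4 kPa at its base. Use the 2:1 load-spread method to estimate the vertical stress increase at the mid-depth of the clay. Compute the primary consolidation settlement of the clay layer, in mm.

S_c ≈ 49.6 mm

Mid-depth of clay below the ground surface: z = 2.7 + 6.3/2 = 5.85 m.
Total vertical stress at mid-clay: σ_v = 18.2×2.7 + 17.3×3.15 = 103.63 kPa.
Pore pressure: u = 9.81×(5.85 − 0.75) = 50.031 kPa.
Initial effective stress: σ'_0 = σ_v − u = 103.63 − 50.031 = 53.599 kPa.
Stress increase at mid-clay by the 2:1 spreading method:
Δσ = qB/(B+z) = 96.4×4.3/(4.3+5.85) = 40.839 kPa
Final effective stress: σ'_f = 53.599 + 40.839 = 94.438 kPa.
σ'_f = 94.438 ≤ σ'_p = 157 kPa, so the clay remains overconsolidated and only the recompression index applies:
S_c = C_r·H/(1+e₀)·log₁₀(σ'_f/σ'_0) = 0.073×6.3/2.28×log₁₀(94.438/53.599)
    = 0.20171 × 0.24599 = 0.04962 m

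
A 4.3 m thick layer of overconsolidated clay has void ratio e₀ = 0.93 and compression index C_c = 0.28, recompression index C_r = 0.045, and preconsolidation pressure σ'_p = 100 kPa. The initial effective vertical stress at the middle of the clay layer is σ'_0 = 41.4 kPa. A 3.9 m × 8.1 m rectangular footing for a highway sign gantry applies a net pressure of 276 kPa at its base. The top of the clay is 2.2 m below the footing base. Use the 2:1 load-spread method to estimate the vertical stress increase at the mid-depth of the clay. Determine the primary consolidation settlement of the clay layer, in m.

S_c ≈ 0.102 m

Mid-depth of clay below the footing base: z = 2.2 + 4.3/2 = 4.35 m.
Stress increase at mid-clay by the 2:1 spreading method:
Δσ = qBL/((B+z)(L+z)) = 276×3.9×8.1/((3.9+4.35)(8.1+4.35)) = 84.886 kPa
Final effective stress: σ'_f = 41.4 + 84.886 = 126.29 kPa.
σ'_f = 126.29 > σ'_p = 100 kPa, so the stress path crosses the preconsolidation pressure — recompression up to σ'_p, then virgin compression beyond:
S_c = H/(1+e₀)·[C_r·log₁₀(σ'_p/σ'_0) + C_c·log₁₀(σ'_f/σ'_p)]
    = 4.3/1.93 × [0.045×log₁₀(100/41.4) + 0.28×log₁₀(126.29/100)]
    = 2.228 × [0.017235 + 0.028383] = 0.1016 m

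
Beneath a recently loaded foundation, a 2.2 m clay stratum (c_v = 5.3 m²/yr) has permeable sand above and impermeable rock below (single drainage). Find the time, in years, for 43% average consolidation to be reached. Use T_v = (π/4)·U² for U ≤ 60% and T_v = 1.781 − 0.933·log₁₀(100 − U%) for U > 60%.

t ≈ 0.133 years

Drainage path length: H_d = H = 2.2 m (single drainage).
U ≤ 60%: T_v = (π/4)·U² = (π/4)×0.43² = 0.14522.
t = T_v·H_d²/c_v = 0.14522×2.2²/5.3 = 0.1326 years.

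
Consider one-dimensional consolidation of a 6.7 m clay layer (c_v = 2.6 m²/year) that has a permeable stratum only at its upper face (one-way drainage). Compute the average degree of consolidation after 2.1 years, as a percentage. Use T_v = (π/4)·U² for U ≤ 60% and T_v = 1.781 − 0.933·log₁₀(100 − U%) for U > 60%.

U ≈ 39.4 %

Drainage path length: H_d = H = 6.7 m (single drainage).
T_v = c_v·t/H_d² = 2.6×2.1/6.7² = 0.12163.
T_v = 0.12163 corresponds to the U ≤ 60% branch:
U = √(4T_v/π) = 0.3935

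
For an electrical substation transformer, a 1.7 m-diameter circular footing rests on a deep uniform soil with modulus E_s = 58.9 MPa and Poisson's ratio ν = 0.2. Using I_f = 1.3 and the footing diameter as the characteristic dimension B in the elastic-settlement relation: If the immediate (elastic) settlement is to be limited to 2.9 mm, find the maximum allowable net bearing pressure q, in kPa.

q ≈ 80.5 kPa

E_s = 58.9 MPa = 58900 kPa.
S_e = q·B·(1−ν²)/E_s · I_f  ⇒  q = S_e·E_s / (B·(1−ν²)·I_f).
q = 0.0029 × 58900 / (1.7 × 0.96 × 1.3) = 80.51 kPa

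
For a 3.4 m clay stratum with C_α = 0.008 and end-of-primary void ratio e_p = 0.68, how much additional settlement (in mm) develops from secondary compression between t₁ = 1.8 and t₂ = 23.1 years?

S_s ≈ 17.9 mm

Secondary compression: S_s = C_α·H/(1+e_p)·log₁₀(t₂/t₁)
S_s = 0.008×3.4/(1+0.68)×log₁₀(23.1/1.8)
    = 0.01619 × 1.108 = 0.01794 m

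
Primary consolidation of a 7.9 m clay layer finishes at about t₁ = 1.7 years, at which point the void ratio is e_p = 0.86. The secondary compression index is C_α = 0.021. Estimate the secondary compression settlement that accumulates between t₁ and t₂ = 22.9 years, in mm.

Secondary compression: S_s = C_α·H/(1+e_p)·log₁₀(t₂/t₁)
S_s = 0.021×7.9/(1+0.86)×log₁₀(22.9/1.7)
    = 0.08919 × 1.129 = 0.1007 m

S_s ≈ 101 mm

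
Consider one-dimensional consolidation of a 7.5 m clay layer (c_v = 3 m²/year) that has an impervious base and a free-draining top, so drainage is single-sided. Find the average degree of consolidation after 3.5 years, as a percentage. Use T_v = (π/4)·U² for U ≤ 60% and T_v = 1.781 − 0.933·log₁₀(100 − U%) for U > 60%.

U ≈ 48.8 %

Drainage path length: H_d = H = 7.5 m (single drainage).
T_v = c_v·t/H_d² = 3×3.5/7.5² = 0.18667.
T_v = 0.18667 corresponds to the U ≤ 60% branch:
U = √(4T_v/π) = 0.4875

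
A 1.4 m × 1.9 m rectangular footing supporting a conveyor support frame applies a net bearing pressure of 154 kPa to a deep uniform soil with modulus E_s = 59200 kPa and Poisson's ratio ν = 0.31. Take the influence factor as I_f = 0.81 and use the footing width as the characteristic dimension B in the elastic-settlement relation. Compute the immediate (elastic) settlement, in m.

S_e ≈ 0.00267 m

Immediate (elastic) settlement: S_e = q·B·(1−ν²)/E_s · I_f.
S_e = 154 × 1.4 × (1 − 0.31²) / 59200 × 0.81
    = 154 × 1.4 × 0.9039 / 59200 × 0.81
    = 0.002666 m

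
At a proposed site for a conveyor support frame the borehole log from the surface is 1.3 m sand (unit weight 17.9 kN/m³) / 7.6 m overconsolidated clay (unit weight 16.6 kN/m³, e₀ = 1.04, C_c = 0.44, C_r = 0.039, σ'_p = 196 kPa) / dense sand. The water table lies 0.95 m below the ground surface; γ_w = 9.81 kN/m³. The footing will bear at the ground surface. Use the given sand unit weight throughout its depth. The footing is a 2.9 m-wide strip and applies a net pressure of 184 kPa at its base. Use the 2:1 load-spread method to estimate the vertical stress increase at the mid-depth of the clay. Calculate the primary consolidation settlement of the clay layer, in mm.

Mid-depth of clay below the ground surface: z = 1.3 + 7.6/2 = 5.1 m.
Total vertical stress at mid-clay: σ_v = 17.9×1.3 + 16.6×3.8 = 86.35 kPa.
Pore pressure: u = 9.81×(5.1 − 0.95) = 40.712 kPa.
Initial effective stress: σ'_0 = σ_v − u = 86.35 − 40.712 = 45.638 kPa.
Stress increase at mid-clay by the 2:1 spreading method:
Δσ = qB/(B+z) = 184×2.9/(2.9+5.1) = 66.7 kPa
Final effective stress: σ'_f = 45.638 + 66.7 = 112.34 kPa.
σ'_f = 112.34 ≤ σ'_p = 196 kPa, so the clay remains overconsolidated and only the recompression index applies:
S_c = C_r·H/(1+e₀)·log₁₀(σ'_f/σ'_0) = 0.039×7.6/2.04×log₁₀(112.34/45.638)
    = 0.14529 × 0.39121 = 0.05684 m

S_c ≈ 56.8 mm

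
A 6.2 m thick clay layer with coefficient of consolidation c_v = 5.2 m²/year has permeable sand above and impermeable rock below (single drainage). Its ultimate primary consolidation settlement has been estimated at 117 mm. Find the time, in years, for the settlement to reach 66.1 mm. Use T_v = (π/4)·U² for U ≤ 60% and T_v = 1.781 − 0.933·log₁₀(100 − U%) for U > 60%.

Drainage path length: H_d = H = 6.2 m (single drainage).
U = S(t)/S_ult = 66.1/117 = 0.565.
U ≤ 60%: T_v = (π/4)·U² = (π/4)×0.56496² = 0.25068.
t = T_v·H_d²/c_v = 0.25068×6.2²/5.2 = 1.853 years.

t ≈ 1.85 years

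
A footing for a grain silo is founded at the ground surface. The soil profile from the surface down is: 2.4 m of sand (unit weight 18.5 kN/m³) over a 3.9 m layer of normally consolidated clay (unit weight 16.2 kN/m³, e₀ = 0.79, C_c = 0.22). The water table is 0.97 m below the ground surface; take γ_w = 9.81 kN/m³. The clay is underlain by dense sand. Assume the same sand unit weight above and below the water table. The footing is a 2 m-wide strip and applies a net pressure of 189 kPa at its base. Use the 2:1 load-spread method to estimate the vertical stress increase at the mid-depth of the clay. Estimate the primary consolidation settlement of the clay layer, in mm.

Mid-depth of clay below the ground surface: z = 2.4 + 3.9/2 = 4.35 m.
Total vertical stress at mid-clay: σ_v = 18.5×2.4 + 16.2×1.95 = 75.99 kPa.
Pore pressure: u = 9.81×(4.35 − 0.97) = 33.158 kPa.
Initial effective stress: σ'_0 = σ_v − u = 75.99 − 33.158 = 42.832 kPa.
Stress increase at mid-clay by the 2:1 spreading method:
Δσ = qB/(B+z) = 189×2/(2+4.35) = 59.528 kPa
Final effective stress: σ'_f = σ'_0 + Δσ = 42.832 + 59.528 = 102.36 kPa.
Normally consolidated clay, so the full stress increment lies on the virgin compression line:
S_c = C_c·H/(1+e₀)·log₁₀(σ'_f/σ'_0) = 0.22×3.9/(1+0.79)×log₁₀(102.36/42.832)
    = 0.47933 × 0.37836 = 0.1814 m

S_c ≈ 181 mm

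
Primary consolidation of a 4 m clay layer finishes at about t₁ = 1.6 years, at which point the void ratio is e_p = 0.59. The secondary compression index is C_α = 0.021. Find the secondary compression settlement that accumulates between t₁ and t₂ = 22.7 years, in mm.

Secondary compression: S_s = C_α·H/(1+e_p)·log₁₀(t₂/t₁)
S_s = 0.021×4/(1+0.59)×log₁₀(22.7/1.6)
    = 0.05283 × 1.152 = 0.06086 m

S_s ≈ 60.9 mm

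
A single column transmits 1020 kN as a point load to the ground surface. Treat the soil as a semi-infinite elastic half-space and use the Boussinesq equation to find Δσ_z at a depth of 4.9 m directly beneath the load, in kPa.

Boussinesq vertical stress below a point load on an elastic half-space:
Δσ_z = 3P/(2πz²) · [1 + (r/z)²]^(−5/2)
r/z = 0/4.9 = 0; [1+(r/z)²]^(−5/2) = 1.
Δσ_z = 3×1020/(2π×4.9²) × 1 = 20.284 × 1 = 20.28 kPa

Δσ_z ≈ 20.3 kPa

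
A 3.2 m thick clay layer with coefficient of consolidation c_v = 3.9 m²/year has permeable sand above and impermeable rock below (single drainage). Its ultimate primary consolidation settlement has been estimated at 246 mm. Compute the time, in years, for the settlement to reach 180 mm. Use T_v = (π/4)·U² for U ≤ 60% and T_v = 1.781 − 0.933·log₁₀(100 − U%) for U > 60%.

t ≈ 1.18 years

Drainage path length: H_d = H = 3.2 m (single drainage).
U = S(t)/S_ult = 180/246 = 0.7317.
U > 60%: T_v = 1.781 − 0.933·log₁₀(100 − 73.171) = 0.44811.
t = T_v·H_d²/c_v = 0.44811×3.2²/3.9 = 1.177 years.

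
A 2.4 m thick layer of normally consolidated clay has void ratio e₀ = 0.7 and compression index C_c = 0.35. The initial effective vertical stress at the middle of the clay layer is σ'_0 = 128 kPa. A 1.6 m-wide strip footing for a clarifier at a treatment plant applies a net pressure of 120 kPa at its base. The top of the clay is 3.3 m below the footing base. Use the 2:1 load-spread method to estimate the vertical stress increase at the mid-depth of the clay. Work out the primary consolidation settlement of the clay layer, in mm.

Mid-depth of clay below the footing base: z = 3.3 + 2.4/2 = 4.5 m.
Stress increase at mid-clay by the 2:1 spreading method:
Δσ = qB/(B+z) = 120×1.6/(1.6+4.5) = 31.475 kPa
Final effective stress: σ'_f = σ'_0 + Δσ = 128 + 31.475 = 159.47 kPa.
Normally consolidated clay, so the full stress increment lies on the virgin compression line:
S_c = C_c·H/(1+e₀)·log₁₀(σ'_f/σ'_0) = 0.35×2.4/(1+0.7)×log₁₀(159.47/128)
    = 0.49412 × 0.095469 = 0.04717 m

S_c ≈ 47.2 mm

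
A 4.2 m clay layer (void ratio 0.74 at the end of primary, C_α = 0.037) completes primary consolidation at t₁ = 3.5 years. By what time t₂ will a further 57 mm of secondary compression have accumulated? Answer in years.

S_s = C_α·H/(1+e_p)·log₁₀(t₂/t₁) ⇒ log₁₀(t₂/t₁) = S_s·(1+e_p)/(C_α·H).
log₁₀(t₂/t₁) = 0.057 × (1+0.74) / (0.037×4.2) = 0.6382
t₂ = t₁ × 10^0.6382 = 3.5 × 4.347 = 15.22 years

t₂ ≈ 15.2 years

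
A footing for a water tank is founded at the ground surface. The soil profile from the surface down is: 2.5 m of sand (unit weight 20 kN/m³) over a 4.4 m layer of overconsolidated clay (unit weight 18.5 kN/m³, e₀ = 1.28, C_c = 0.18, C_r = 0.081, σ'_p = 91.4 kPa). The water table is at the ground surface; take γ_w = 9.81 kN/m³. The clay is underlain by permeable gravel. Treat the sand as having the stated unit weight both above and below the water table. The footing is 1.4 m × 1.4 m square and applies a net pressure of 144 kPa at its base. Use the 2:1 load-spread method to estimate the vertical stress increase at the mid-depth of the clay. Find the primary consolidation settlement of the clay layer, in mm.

Mid-depth of clay below the ground surface: z = 2.5 + 4.4/2 = 4.7 m.
Total vertical stress at mid-clay: σ_v = 20×2.5 + 18.5×2.2 = 90.7 kPa.
Pore pressure: u = 9.81×(4.7 − 0) = 46.107 kPa.
Initial effective stress: σ'_0 = σ_v − u = 90.7 − 46.107 = 44.593 kPa.
Stress increase at mid-clay by the 2:1 spreading method:
Δσ = qBL/((B+z)(L+z)) = 144×1.4×1.4/((1.4+4.7)(1.4+4.7)) = 7.5851 kPa
Final effective stress: σ'_f = 44.593 + 7.5851 = 52.178 kPa.
σ'_f = 52.178 ≤ σ'_p = 91.4 kPa, so the clay remains overconsolidated and only the recompression index applies:
S_c = C_r·H/(1+e₀)·log₁₀(σ'_f/σ'_0) = 0.081×4.4/2.28×log₁₀(52.178/44.593)
    = 0.15631 × 0.068221 = 0.01066 m

S_c ≈ 10.7 mm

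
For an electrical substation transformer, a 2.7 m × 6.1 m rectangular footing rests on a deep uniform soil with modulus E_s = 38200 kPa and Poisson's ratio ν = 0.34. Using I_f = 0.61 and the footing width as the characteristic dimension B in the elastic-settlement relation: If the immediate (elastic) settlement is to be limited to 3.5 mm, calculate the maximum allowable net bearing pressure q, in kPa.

q ≈ 91.8 kPa

S_e = q·B·(1−ν²)/E_s · I_f  ⇒  q = S_e·E_s / (B·(1−ν²)·I_f).
q = 0.0035 × 38200 / (2.7 × 0.8844 × 0.61) = 91.79 kPa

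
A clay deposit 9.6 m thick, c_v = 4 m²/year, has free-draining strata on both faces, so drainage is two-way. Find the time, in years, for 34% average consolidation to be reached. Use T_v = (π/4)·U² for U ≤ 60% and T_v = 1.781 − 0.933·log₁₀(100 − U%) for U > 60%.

Drainage path length: H_d = H/2 = 4.8 m (double drainage).
U ≤ 60%: T_v = (π/4)·U² = (π/4)×0.34² = 0.090792.
t = T_v·H_d²/c_v = 0.090792×4.8²/4 = 0.523 years.

t ≈ 0.523 years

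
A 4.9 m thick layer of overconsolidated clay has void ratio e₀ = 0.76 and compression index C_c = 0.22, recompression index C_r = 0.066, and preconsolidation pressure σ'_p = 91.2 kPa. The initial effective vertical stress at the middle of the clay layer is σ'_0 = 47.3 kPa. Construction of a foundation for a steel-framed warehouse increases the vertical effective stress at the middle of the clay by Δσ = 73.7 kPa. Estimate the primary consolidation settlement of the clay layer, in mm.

S_c ≈ 128 mm

Final effective stress: σ'_f = 47.3 + 73.7 = 121 kPa.
σ'_f = 121 > σ'_p = 91.2 kPa, so the stress path crosses the preconsolidation pressure — recompression up to σ'_p, then virgin compression beyond:
S_c = H/(1+e₀)·[C_r·log₁₀(σ'_p/σ'_0) + C_c·log₁₀(σ'_f/σ'_p)]
    = 4.9/1.76 × [0.066×log₁₀(91.2/47.3) + 0.22×log₁₀(121/91.2)]
    = 2.7841 × [0.018819 + 0.027014] = 0.1276 m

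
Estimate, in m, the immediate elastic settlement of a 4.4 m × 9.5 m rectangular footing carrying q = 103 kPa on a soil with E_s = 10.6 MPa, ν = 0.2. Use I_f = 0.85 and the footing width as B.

Immediate (elastic) settlement: S_e = q·B·(1−ν²)/E_s · I_f.
E_s = 10.6 MPa = 10600 kPa.
S_e = 103 × 4.4 × (1 − 0.2²) / 10600 × 0.85
    = 103 × 4.4 × 0.96 / 10600 × 0.85
    = 0.03489 m

S_e ≈ 0.0349 m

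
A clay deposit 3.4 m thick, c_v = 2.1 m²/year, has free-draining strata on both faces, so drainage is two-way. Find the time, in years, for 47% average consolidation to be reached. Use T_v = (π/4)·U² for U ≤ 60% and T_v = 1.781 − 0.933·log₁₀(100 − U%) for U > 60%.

t ≈ 0.239 years

Drainage path length: H_d = H/2 = 1.7 m (double drainage).
U ≤ 60%: T_v = (π/4)·U² = (π/4)×0.47² = 0.17349.
t = T_v·H_d²/c_v = 0.17349×1.7²/2.1 = 0.2388 years.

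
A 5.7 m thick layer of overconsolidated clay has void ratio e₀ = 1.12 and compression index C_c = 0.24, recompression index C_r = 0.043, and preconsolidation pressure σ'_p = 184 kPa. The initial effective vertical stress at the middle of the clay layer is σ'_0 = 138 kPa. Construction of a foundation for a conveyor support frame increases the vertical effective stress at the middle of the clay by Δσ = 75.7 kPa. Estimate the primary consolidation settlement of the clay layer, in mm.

S_c ≈ 56.4 mm

Final effective stress: σ'_f = 138 + 75.7 = 213.7 kPa.
σ'_f = 213.7 > σ'_p = 184 kPa, so the stress path crosses the preconsolidation pressure — recompression up to σ'_p, then virgin compression beyond:
S_c = H/(1+e₀)·[C_r·log₁₀(σ'_p/σ'_0) + C_c·log₁₀(σ'_f/σ'_p)]
    = 5.7/2.12 × [0.043×log₁₀(184/138) + 0.24×log₁₀(213.7/184)]
    = 2.6887 × [0.0053724 + 0.015597] = 0.05638 m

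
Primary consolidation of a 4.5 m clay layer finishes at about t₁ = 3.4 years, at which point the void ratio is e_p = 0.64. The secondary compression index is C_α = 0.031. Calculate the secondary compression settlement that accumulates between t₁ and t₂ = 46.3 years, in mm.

S_s ≈ 96.5 mm

Secondary compression: S_s = C_α·H/(1+e_p)·log₁₀(t₂/t₁)
S_s = 0.031×4.5/(1+0.64)×log₁₀(46.3/3.4)
    = 0.08506 × 1.134 = 0.09647 m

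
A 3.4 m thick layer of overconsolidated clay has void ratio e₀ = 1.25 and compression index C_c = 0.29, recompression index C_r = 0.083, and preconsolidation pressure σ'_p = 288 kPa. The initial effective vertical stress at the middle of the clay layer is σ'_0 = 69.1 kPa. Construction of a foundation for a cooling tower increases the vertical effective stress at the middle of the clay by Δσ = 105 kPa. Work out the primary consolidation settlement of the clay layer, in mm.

S_c ≈ 50.3 mm

Final effective stress: σ'_f = 69.1 + 105 = 174.1 kPa.
σ'_f = 174.1 ≤ σ'_p = 288 kPa, so the clay remains overconsolidated and only the recompression index applies:
S_c = C_r·H/(1+e₀)·log₁₀(σ'_f/σ'_0) = 0.083×3.4/2.25×log₁₀(174.1/69.1)
    = 0.12542 × 0.40132 = 0.05033 m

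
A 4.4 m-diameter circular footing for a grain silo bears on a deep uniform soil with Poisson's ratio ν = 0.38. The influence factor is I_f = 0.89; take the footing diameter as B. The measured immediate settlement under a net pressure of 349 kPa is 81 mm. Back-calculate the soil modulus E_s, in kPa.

E_s ≈ 14400 kPa

S_e = q·B·(1−ν²)/E_s · I_f  ⇒  E_s = q·B·(1−ν²)·I_f / S_e.
E_s = 349 × 4.4 × 0.8556 × 0.89 / 0.081 = 14440 kPa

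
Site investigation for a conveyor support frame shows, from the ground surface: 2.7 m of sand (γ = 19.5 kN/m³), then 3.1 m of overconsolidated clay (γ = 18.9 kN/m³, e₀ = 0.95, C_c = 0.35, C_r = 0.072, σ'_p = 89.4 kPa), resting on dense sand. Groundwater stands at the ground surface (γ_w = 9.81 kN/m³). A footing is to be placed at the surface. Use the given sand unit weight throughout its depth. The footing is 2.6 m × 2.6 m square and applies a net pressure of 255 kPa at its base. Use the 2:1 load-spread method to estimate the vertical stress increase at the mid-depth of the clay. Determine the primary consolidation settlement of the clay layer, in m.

S_c ≈ 0.0322 m

Mid-depth of clay below the ground surface: z = 2.7 + 3.1/2 = 4.25 m.
Total vertical stress at mid-clay: σ_v = 19.5×2.7 + 18.9×1.55 = 81.945 kPa.
Pore pressure: u = 9.81×(4.25 − 0) = 41.693 kPa.
Initial effective stress: σ'_0 = σ_v − u = 81.945 − 41.693 = 40.252 kPa.
Stress increase at mid-clay by the 2:1 spreading method:
Δσ = qBL/((B+z)(L+z)) = 255×2.6×2.6/((2.6+4.25)(2.6+4.25)) = 36.737 kPa
Final effective stress: σ'_f = 40.252 + 36.737 = 76.989 kPa.
σ'_f = 76.989 ≤ σ'_p = 89.4 kPa, so the clay remains overconsolidated and only the recompression index applies:
S_c = C_r·H/(1+e₀)·log₁₀(σ'_f/σ'_0) = 0.072×3.1/1.95×log₁₀(76.989/40.252)
    = 0.11446 × 0.28164 = 0.03224 m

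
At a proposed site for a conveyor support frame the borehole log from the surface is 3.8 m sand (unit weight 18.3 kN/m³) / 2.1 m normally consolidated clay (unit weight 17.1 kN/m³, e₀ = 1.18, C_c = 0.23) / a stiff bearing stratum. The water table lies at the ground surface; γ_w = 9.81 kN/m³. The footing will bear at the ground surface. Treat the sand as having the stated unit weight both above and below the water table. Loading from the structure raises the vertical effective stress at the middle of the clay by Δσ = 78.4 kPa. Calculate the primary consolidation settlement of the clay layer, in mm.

Mid-depth of clay below the ground surface: z = 3.8 + 2.1/2 = 4.85 m.
Total vertical stress at mid-clay: σ_v = 18.3×3.8 + 17.1×1.05 = 87.495 kPa.
Pore pressure: u = 9.81×(4.85 − 0) = 47.578 kPa.
Initial effective stress: σ'_0 = σ_v − u = 87.495 − 47.578 = 39.917 kPa.
Final effective stress: σ'_f = σ'_0 + Δσ = 39.917 + 78.4 = 118.32 kPa.
Normally consolidated clay, so the full stress increment lies on the virgin compression line:
S_c = C_c·H/(1+e₀)·log₁₀(σ'_f/σ'_0) = 0.23×2.1/(1+1.18)×log₁₀(118.32/39.917)
    = 0.22156 × 0.4719 = 0.1046 m

S_c ≈ 105 mm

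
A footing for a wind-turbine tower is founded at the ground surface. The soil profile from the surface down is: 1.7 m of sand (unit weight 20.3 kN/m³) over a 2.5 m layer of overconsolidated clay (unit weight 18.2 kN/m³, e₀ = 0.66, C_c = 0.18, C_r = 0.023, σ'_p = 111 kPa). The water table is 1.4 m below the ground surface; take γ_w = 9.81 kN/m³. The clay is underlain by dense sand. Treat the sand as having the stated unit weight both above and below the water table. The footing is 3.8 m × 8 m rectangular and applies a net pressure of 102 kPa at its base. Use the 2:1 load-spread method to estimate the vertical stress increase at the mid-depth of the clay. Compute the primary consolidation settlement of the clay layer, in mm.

S_c ≈ 10.4 mm

Mid-depth of clay below the ground surface: z = 1.7 + 2.5/2 = 2.95 m.
Total vertical stress at mid-clay: σ_v = 20.3×1.7 + 18.2×1.25 = 57.26 kPa.
Pore pressure: u = 9.81×(2.95 − 1.4) = 15.206 kPa.
Initial effective stress: σ'_0 = σ_v − u = 57.26 − 15.206 = 42.054 kPa.
Stress increase at mid-clay by the 2:1 spreading method:
Δσ = qBL/((B+z)(L+z)) = 102×3.8×8/((3.8+2.95)(8+2.95)) = 41.952 kPa
Final effective stress: σ'_f = 42.054 + 41.952 = 84.006 kPa.
σ'_f = 84.006 ≤ σ'_p = 111 kPa, so the clay remains overconsolidated and only the recompression index applies:
S_c = C_r·H/(1+e₀)·log₁₀(σ'_f/σ'_0) = 0.023×2.5/1.66×log₁₀(84.006/42.054)
    = 0.034638 × 0.3005 = 0.01041 m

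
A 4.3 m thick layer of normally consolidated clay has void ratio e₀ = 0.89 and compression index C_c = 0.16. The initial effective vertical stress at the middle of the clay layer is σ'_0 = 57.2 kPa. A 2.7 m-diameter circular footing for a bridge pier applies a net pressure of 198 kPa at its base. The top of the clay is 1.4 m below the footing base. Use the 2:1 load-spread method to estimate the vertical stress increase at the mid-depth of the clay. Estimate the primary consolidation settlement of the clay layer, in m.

Mid-depth of clay below the footing base: z = 1.4 + 4.3/2 = 3.55 m.
Stress increase at mid-clay by the 2:1 spreading method:
Δσ ≈ qD²/(D+z)² = 198×2.7²/(2.7+3.55)² = 36.952 kPa
Final effective stress: σ'_f = σ'_0 + Δσ = 57.2 + 36.952 = 94.152 kPa.
Normally consolidated clay, so the full stress increment lies on the virgin compression line:
S_c = C_c·H/(1+e₀)·log₁₀(σ'_f/σ'_0) = 0.16×4.3/(1+0.89)×log₁₀(94.152/57.2)
    = 0.36402 × 0.21643 = 0.07878 m

S_c ≈ 0.0788 m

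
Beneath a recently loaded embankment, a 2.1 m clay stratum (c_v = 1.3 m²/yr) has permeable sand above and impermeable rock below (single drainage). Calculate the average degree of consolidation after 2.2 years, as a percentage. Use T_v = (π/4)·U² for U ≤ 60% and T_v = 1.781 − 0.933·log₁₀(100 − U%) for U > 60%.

U ≈ 83.6 %

Drainage path length: H_d = H = 2.1 m (single drainage).
T_v = c_v·t/H_d² = 1.3×2.2/2.1² = 0.64853.
T_v = 0.64853 corresponds to the U > 60% branch:
U = 1 − 10^((1.781 − T_v)/0.933)/100 = 0.8364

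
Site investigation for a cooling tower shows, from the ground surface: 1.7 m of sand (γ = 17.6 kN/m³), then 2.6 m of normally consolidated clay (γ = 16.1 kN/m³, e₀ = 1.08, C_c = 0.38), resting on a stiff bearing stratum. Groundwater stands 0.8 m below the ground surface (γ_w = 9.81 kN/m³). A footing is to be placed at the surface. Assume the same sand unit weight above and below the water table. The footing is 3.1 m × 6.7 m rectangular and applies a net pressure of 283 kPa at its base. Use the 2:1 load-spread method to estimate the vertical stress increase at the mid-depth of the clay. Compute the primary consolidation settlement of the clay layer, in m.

S_c ≈ 0.305 m

Mid-depth of clay below the ground surface: z = 1.7 + 2.6/2 = 3 m.
Total vertical stress at mid-clay: σ_v = 17.6×1.7 + 16.1×1.3 = 50.85 kPa.
Pore pressure: u = 9.81×(3 − 0.8) = 21.582 kPa.
Initial effective stress: σ'_0 = σ_v − u = 50.85 − 21.582 = 29.268 kPa.
Stress increase at mid-clay by the 2:1 spreading method:
Δσ = qBL/((B+z)(L+z)) = 283×3.1×6.7/((3.1+3)(6.7+3)) = 99.339 kPa
Final effective stress: σ'_f = σ'_0 + Δσ = 29.268 + 99.339 = 128.61 kPa.
Normally consolidated clay, so the full stress increment lies on the virgin compression line:
S_c = C_c·H/(1+e₀)·log₁₀(σ'_f/σ'_0) = 0.38×2.6/(1+1.08)×log₁₀(128.61/29.268)
    = 0.475 × 0.64288 = 0.3054 m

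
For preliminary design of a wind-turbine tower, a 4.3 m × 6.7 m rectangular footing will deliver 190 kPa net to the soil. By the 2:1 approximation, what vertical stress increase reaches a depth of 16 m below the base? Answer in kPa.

By the 2:1 method the load spreads at 1 horizontal : 2 vertical, so at depth z the loaded area has grown by z in each plan dimension:
Δσ = qBL/((B+z)(L+z)) = 190×4.3×6.7/((4.3+16)(6.7+16)) = 11.879 kPa

Δσ_z ≈ 11.9 kPa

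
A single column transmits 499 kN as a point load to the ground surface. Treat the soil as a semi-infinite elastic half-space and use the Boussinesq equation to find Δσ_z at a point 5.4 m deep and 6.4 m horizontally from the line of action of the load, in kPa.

Boussinesq vertical stress below a point load on an elastic half-space:
Δσ_z = 3P/(2πz²) · [1 + (r/z)²]^(−5/2)
r/z = 6.4/5.4 = 1.1852; [1+(r/z)²]^(−5/2) = 0.11152.
Δσ_z = 3×499/(2π×5.4²) × 0.11152 = 8.1706 × 0.11152 = 0.9112 kPa

Δσ_z ≈ 0.911 kPa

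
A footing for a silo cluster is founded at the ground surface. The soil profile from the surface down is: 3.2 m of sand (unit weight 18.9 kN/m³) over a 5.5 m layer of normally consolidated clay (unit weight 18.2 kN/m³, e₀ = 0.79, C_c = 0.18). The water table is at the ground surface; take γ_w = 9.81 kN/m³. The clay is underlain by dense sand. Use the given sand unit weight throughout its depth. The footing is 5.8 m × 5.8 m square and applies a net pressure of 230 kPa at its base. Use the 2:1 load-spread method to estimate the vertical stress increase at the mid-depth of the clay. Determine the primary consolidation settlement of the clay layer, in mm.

S_c ≈ 175 mm

Mid-depth of clay below the ground surface: z = 3.2 + 5.5/2 = 5.95 m.
Total vertical stress at mid-clay: σ_v = 18.9×3.2 + 18.2×2.75 = 110.53 kPa.
Pore pressure: u = 9.81×(5.95 − 0) = 58.37 kPa.
Initial effective stress: σ'_0 = σ_v − u = 110.53 − 58.37 = 52.16 kPa.
Stress increase at mid-clay by the 2:1 spreading method:
Δσ = qBL/((B+z)(L+z)) = 230×5.8×5.8/((5.8+5.95)(5.8+5.95)) = 56.041 kPa
Final effective stress: σ'_f = σ'_0 + Δσ = 52.16 + 56.041 = 108.2 kPa.
Normally consolidated clay, so the full stress increment lies on the virgin compression line:
S_c = C_c·H/(1+e₀)·log₁₀(σ'_f/σ'_0) = 0.18×5.5/(1+0.79)×log₁₀(108.2/52.16)
    = 0.55307 × 0.31689 = 0.1753 m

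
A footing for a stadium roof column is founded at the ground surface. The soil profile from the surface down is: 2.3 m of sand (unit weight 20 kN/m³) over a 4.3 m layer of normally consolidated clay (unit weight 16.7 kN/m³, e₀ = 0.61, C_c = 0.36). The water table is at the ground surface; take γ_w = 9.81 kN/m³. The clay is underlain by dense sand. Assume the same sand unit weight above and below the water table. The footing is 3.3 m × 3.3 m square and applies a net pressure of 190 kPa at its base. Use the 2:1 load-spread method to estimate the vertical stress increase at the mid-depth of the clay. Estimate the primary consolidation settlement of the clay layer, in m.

S_c ≈ 0.268 m

Mid-depth of clay below the ground surface: z = 2.3 + 4.3/2 = 4.45 m.
Total vertical stress at mid-clay: σ_v = 20×2.3 + 16.7×2.15 = 81.905 kPa.
Pore pressure: u = 9.81×(4.45 − 0) = 43.655 kPa.
Initial effective stress: σ'_0 = σ_v − u = 81.905 − 43.655 = 38.25 kPa.
Stress increase at mid-clay by the 2:1 spreading method:
Δσ = qBL/((B+z)(L+z)) = 190×3.3×3.3/((3.3+4.45)(3.3+4.45)) = 34.449 kPa
Final effective stress: σ'_f = σ'_0 + Δσ = 38.25 + 34.449 = 72.699 kPa.
Normally consolidated clay, so the full stress increment lies on the virgin compression line:
S_c = C_c·H/(1+e₀)·log₁₀(σ'_f/σ'_0) = 0.36×4.3/(1+0.61)×log₁₀(72.699/38.25)
    = 0.96149 × 0.2789 = 0.2682 m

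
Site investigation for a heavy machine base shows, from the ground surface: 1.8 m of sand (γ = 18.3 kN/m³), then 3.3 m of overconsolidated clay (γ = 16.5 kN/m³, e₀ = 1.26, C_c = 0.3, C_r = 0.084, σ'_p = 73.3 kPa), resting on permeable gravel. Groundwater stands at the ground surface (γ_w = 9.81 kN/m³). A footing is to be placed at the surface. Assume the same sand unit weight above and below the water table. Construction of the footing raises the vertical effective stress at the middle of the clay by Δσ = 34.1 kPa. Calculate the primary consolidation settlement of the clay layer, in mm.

Mid-depth of clay below the ground surface: z = 1.8 + 3.3/2 = 3.45 m.
Total vertical stress at mid-clay: σ_v = 18.3×1.8 + 16.5×1.65 = 60.165 kPa.
Pore pressure: u = 9.81×(3.45 − 0) = 33.845 kPa.
Initial effective stress: σ'_0 = σ_v − u = 60.165 − 33.845 = 26.32 kPa.
Final effective stress: σ'_f = 26.32 + 34.1 = 60.42 kPa.
σ'_f = 60.42 ≤ σ'_p = 73.3 kPa, so the clay remains overconsolidated and only the recompression index applies:
S_c = C_r·H/(1+e₀)·log₁₀(σ'_f/σ'_0) = 0.084×3.3/2.26×log₁₀(60.42/26.32)
    = 0.12266 × 0.36089 = 0.04427 m

S_c ≈ 44.3 mm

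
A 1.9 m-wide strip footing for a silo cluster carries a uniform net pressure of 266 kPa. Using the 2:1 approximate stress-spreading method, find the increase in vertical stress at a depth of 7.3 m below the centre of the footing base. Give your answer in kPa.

Δσ_z ≈ 54.9 kPa

By the 2:1 method the load spreads at 1 horizontal : 2 vertical, so at depth z the loaded area has grown by z in each plan dimension:
Δσ = qB/(B+z) = 266×1.9/(1.9+7.3) = 54.935 kPa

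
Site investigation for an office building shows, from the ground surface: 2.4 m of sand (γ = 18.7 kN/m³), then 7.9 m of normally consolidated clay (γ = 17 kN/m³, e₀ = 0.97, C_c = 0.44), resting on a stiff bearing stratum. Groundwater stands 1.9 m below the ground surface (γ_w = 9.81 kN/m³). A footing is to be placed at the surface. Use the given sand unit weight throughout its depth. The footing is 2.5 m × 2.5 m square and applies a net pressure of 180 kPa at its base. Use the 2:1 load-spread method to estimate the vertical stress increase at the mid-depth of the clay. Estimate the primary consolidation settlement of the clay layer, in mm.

S_c ≈ 146 mm

Mid-depth of clay below the ground surface: z = 2.4 + 7.9/2 = 6.35 m.
Total vertical stress at mid-clay: σ_v = 18.7×2.4 + 17×3.95 = 112.03 kPa.
Pore pressure: u = 9.81×(6.35 − 1.9) = 43.655 kPa.
Initial effective stress: σ'_0 = σ_v − u = 112.03 − 43.655 = 68.375 kPa.
Stress increase at mid-clay by the 2:1 spreading method:
Δσ = qBL/((B+z)(L+z)) = 180×2.5×2.5/((2.5+6.35)(2.5+6.35)) = 14.364 kPa
Final effective stress: σ'_f = σ'_0 + Δσ = 68.375 + 14.364 = 82.739 kPa.
Normally consolidated clay, so the full stress increment lies on the virgin compression line:
S_c = C_c·H/(1+e₀)·log₁₀(σ'_f/σ'_0) = 0.44×7.9/(1+0.97)×log₁₀(82.739/68.375)
    = 1.7645 × 0.082813 = 0.1461 m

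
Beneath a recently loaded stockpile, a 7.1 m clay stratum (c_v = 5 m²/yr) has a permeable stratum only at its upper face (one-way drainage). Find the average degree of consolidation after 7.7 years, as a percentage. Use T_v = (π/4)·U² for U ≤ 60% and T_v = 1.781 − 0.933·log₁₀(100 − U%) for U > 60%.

U ≈ 87.7 %

Drainage path length: H_d = H = 7.1 m (single drainage).
T_v = c_v·t/H_d² = 5×7.7/7.1² = 0.76374.
T_v = 0.76374 corresponds to the U > 60% branch:
U = 1 − 10^((1.781 − T_v)/0.933)/100 = 0.8769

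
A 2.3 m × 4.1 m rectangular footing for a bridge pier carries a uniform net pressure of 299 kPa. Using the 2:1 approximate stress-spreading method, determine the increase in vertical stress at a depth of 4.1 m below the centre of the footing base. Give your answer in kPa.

Δσ_z ≈ 53.7 kPa

By the 2:1 method the load spreads at 1 horizontal : 2 vertical, so at depth z the loaded area has grown by z in each plan dimension:
Δσ = qBL/((B+z)(L+z)) = 299×2.3×4.1/((2.3+4.1)(4.1+4.1)) = 53.727 kPa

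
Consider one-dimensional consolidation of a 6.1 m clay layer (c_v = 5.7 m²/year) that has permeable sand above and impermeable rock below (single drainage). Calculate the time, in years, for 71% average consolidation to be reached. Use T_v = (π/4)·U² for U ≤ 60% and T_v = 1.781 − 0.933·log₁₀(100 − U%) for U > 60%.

Drainage path length: H_d = H = 6.1 m (single drainage).
U > 60%: T_v = 1.781 − 0.933·log₁₀(100 − 71) = 0.41658.
t = T_v·H_d²/c_v = 0.41658×6.1²/5.7 = 2.719 years.

t ≈ 2.72 years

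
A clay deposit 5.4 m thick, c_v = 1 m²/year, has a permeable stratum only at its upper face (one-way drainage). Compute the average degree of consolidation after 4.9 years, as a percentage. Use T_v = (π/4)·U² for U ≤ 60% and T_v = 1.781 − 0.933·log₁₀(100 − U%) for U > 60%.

U ≈ 46.3 %

Drainage path length: H_d = H = 5.4 m (single drainage).
T_v = c_v·t/H_d² = 1×4.9/5.4² = 0.16804.
T_v = 0.16804 corresponds to the U ≤ 60% branch:
U = √(4T_v/π) = 0.4626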